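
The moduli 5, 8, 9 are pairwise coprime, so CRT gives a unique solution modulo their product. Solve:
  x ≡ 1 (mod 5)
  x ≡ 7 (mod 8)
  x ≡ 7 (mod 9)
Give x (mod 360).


Moduli 5, 8, 9 are pairwise coprime; by CRT there is a unique solution modulo M = 5 · 8 · 9 = 360.
Solve pairwise, accumulating the modulus:
  Start with x ≡ 1 (mod 5).
  Combine with x ≡ 7 (mod 8): since gcd(5, 8) = 1, we get a unique residue mod 40.
    Write x = 1 + 5·t and substitute into x ≡ 7 (mod 8): 5·t ≡ 7 − 1 = 6 (mod 8).
    The inverse of 5 mod 8 is 5 (since 5·5 = 25 = 3·8 + 1), so t ≡ 5·6 = 30 ≡ 6 (mod 8).
    Then x = 1 + 5·6 = 31, valid modulo lcm(5, 8) = 40: x ≡ 31 (mod 40).
  Combine with x ≡ 7 (mod 9): since gcd(40, 9) = 1, we get a unique residue mod 360.
    Write x = 31 + 40·t and substitute into x ≡ 7 (mod 9): 40·t ≡ 7 − 31 = -24 (mod 9).
    Reduce coefficients mod 9: 4·t ≡ 3 (mod 9).
    The inverse of 4 mod 9 is 7 (since 4·7 = 28 = 3·9 + 1), so t ≡ 7·3 = 21 ≡ 3 (mod 9).
    Then x = 31 + 40·3 = 151, valid modulo lcm(40, 9) = 360: x ≡ 151 (mod 360).
Verify: 151 mod 5 = 1 ✓, 151 mod 8 = 7 ✓, 151 mod 9 = 7 ✓.

x ≡ 151 (mod 360).


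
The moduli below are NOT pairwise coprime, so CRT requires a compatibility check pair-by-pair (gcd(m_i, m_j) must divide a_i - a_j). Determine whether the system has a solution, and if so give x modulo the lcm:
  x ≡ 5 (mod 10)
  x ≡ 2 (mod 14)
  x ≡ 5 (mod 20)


Moduli 10, 14, 20 are not pairwise coprime, so CRT works modulo lcm(m_i) when all pairwise compatibility conditions hold.
Pairwise compatibility: gcd(m_i, m_j) must divide a_i - a_j for every pair.
Merge one congruence at a time:
  Start: x ≡ 5 (mod 10).
  Combine with x ≡ 2 (mod 14): gcd(10, 14) = 2, and 2 - 5 = -3 is NOT divisible by 2.
    ⇒ system is inconsistent (no integer solution).

No solution (the system is inconsistent).


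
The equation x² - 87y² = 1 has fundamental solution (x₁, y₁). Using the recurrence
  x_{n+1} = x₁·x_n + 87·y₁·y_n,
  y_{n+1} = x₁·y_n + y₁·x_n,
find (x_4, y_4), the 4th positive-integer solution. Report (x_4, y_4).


Step 1: Find the fundamental solution (x₁, y₁) of x² - 87y² = 1.
  Expand √87 as a continued fraction. a₀ = ⌊√87⌋ = 9; iterate m_{k+1} = d_k·a_k − m_k, d_{k+1} = (87 − m_{k+1}²)/d_k, a_{k+1} = ⌊(a₀ + m_{k+1})/d_{k+1}⌋ (starting m₀ = 0, d₀ = 1), with convergents p_k = a_k·p_{k-1} + p_{k-2}, q_k = a_k·q_{k-1} + q_{k-2} (p₋₁ = 1, q₋₁ = 0):
  k = 0: a₀ = 9; p₀/q₀ = 9/1; p₀² − 87·q₀² = 81 − 87 = -6.
  k = 1: m = 9, d = 6, a = ⌊(9 + 9)/6⌋ = 3; p/q = (3·9 + 1)/(3·1 + 0) = 28/3; p² − 87·q² = 784 − 783 = 1.
  The first convergent with p² − 87·q² = 1 gives the fundamental solution (x₁, y₁) = (28, 3).
Step 2: Apply the recurrence (x_{n+1}, y_{n+1}) = (x₁x_n + 87y₁y_n, x₁y_n + y₁x_n) repeatedly.
  From (x_1, y_1) = (28, 3): x_2 = 28·28 + 87·3·3 = 1567; y_2 = 28·3 + 3·28 = 168.
  From (x_2, y_2) = (1567, 168): x_3 = 28·1567 + 87·3·168 = 87724; y_3 = 28·168 + 3·1567 = 9405.
  From (x_3, y_3) = (87724, 9405): x_4 = 28·87724 + 87·3·9405 = 4910977; y_4 = 28·9405 + 3·87724 = 526512.
Step 3: Verify x_4² - 87·y_4² = 24117695094529 - 24117695094528 = 1 (should be 1). ✓

(x_1, y_1) = (28, 3); (x_4, y_4) = (4910977, 526512).


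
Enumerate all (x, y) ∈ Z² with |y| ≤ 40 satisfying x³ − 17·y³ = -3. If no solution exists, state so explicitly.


The equation is x³ - 17y³ = -3. For fixed y, x³ = 17·y³ − 3, so a solution requires the RHS to be a perfect cube.
Strategy: iterate y from -40 to 40, compute RHS = 17·y³ − 3, and check whether it is a (positive or negative) perfect cube.
Check small values of y:
  y = 0: RHS = -3 is not a perfect cube.
  y = 1: RHS = 14 is not a perfect cube.
  y = -1: RHS = -20 is not a perfect cube.
  y = 2: RHS = 133 is not a perfect cube.
  y = -2: RHS = -139 is not a perfect cube.
  y = 3: RHS = 456 is not a perfect cube.
  y = -3: RHS = -462 is not a perfect cube.
Continuing the search up to |y| = 40 finds no solutions either.
No (x, y) in the scanned range satisfies the equation.

No integer solutions with |y| ≤ 40.


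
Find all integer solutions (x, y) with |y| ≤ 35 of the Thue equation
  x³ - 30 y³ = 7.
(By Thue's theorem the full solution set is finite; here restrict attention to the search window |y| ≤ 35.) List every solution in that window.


The equation is x³ - 30y³ = 7. For fixed y, x³ = 30·y³ + 7, so a solution requires the RHS to be a perfect cube.
Strategy: iterate y from -35 to 35, compute RHS = 30·y³ + 7, and check whether it is a (positive or negative) perfect cube.
Check small values of y:
  y = 0: RHS = 7 is not a perfect cube.
  y = 1: RHS = 37 is not a perfect cube.
  y = -1: RHS = -23 is not a perfect cube.
  y = 2: RHS = 247 is not a perfect cube.
  y = -2: RHS = -233 is not a perfect cube.
  y = 3: RHS = 817 is not a perfect cube.
  y = -3: RHS = -803 is not a perfect cube.
Continuing the search up to |y| = 35 finds no solutions either.
No (x, y) in the scanned range satisfies the equation.

No integer solutions with |y| ≤ 35.


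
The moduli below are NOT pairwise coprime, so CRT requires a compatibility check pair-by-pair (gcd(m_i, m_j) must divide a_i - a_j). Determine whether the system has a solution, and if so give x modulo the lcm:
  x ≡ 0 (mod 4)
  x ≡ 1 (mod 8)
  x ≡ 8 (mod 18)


Moduli 4, 8, 18 are not pairwise coprime, so CRT works modulo lcm(m_i) when all pairwise compatibility conditions hold.
Pairwise compatibility: gcd(m_i, m_j) must divide a_i - a_j for every pair.
Merge one congruence at a time:
  Start: x ≡ 0 (mod 4).
  Combine with x ≡ 1 (mod 8): gcd(4, 8) = 4, and 1 - 0 = 1 is NOT divisible by 4.
    ⇒ system is inconsistent (no integer solution).

No solution (the system is inconsistent).


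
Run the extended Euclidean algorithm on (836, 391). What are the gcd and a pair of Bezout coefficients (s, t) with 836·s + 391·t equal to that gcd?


Euclidean algorithm on (836, 391) — divide until remainder is 0:
  836 = 2 · 391 + 54
  391 = 7 · 54 + 13
  54 = 4 · 13 + 2
  13 = 6 · 2 + 1
  2 = 2 · 1 + 0
gcd(836, 391) = 1.
Track Bezout coefficients alongside the remainders: start with r₀ = 836 = a·1 + b·0 (s = 1, t = 0) and r₁ = 391 = a·0 + b·1 (s = 0, t = 1); each new remainder r_{k+1} = r_{k-1} − q_k·r_k inherits s_{k+1} = s_{k-1} − q_k·s_k, t_{k+1} = t_{k-1} − q_k·t_k, so r_k = a·s_k + b·t_k at every step:
  q = 2: r = 54, s = 1 − 2·0 = 1, t = 0 − 2·1 = -2  (check: 836·1 + 391·(-2) = 54)
  q = 7: r = 13, s = 0 − 7·1 = -7, t = 1 − 7·(-2) = 15  (check: 836·(-7) + 391·15 = 13)
  q = 4: r = 2, s = 1 − 4·(-7) = 29, t = -2 − 4·15 = -62  (check: 836·29 + 391·(-62) = 2)
  q = 6: r = 1, s = -7 − 6·29 = -181, t = 15 − 6·(-62) = 387  (check: 836·(-181) + 391·387 = 1)
The row with r = 1 (the gcd) gives the Bezout coefficients s = -181, t = 387.
Result: 836 · (-181) + 391 · (387) = 1.

gcd(836, 391) = 1; s = -181, t = 387 (check: 836·(-181) + 391·387 = 1).


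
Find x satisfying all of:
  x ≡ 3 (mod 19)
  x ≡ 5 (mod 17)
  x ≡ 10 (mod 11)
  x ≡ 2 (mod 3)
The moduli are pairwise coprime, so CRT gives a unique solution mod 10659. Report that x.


Product of moduli M = 19 · 17 · 11 · 3 = 10659.
Merge one congruence at a time:
  Start: x ≡ 3 (mod 19).
  Combine with x ≡ 5 (mod 17); new modulus lcm = 323.
    Write x = 3 + 19·t and substitute into x ≡ 5 (mod 17): 19·t ≡ 5 − 3 = 2 (mod 17).
    Reduce coefficients mod 17: 2·t ≡ 2 (mod 17).
    The inverse of 2 mod 17 is 9 (since 2·9 = 18 = 1·17 + 1), so t ≡ 9·2 = 18 ≡ 1 (mod 17).
    Then x = 3 + 19·1 = 22, valid modulo lcm(19, 17) = 323: x ≡ 22 (mod 323).
  Combine with x ≡ 10 (mod 11); new modulus lcm = 3553.
    Write x = 22 + 323·t and substitute into x ≡ 10 (mod 11): 323·t ≡ 10 − 22 = -12 (mod 11).
    Reduce coefficients mod 11: 4·t ≡ 10 (mod 11).
    The inverse of 4 mod 11 is 3 (since 4·3 = 12 = 1·11 + 1), so t ≡ 3·10 = 30 ≡ 8 (mod 11).
    Then x = 22 + 323·8 = 2606, valid modulo lcm(323, 11) = 3553: x ≡ 2606 (mod 3553).
  Combine with x ≡ 2 (mod 3); new modulus lcm = 10659.
    Write x = 2606 + 3553·t and substitute into x ≡ 2 (mod 3): 3553·t ≡ 2 − 2606 = -2604 (mod 3).
    Reduce coefficients mod 3: 1·t ≡ 0 (mod 3).
    So t ≡ 0 (mod 3).
    Then x = 2606 + 3553·0 = 2606, valid modulo lcm(3553, 3) = 10659: x ≡ 2606 (mod 10659).
Verify against each original: 2606 mod 19 = 3, 2606 mod 17 = 5, 2606 mod 11 = 10, 2606 mod 3 = 2.

x ≡ 2606 (mod 10659).


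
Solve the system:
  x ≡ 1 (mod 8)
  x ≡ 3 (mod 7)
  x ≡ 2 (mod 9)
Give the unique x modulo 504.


Moduli 8, 7, 9 are pairwise coprime; by CRT there is a unique solution modulo M = 8 · 7 · 9 = 504.
Solve pairwise, accumulating the modulus:
  Start with x ≡ 1 (mod 8).
  Combine with x ≡ 3 (mod 7): since gcd(8, 7) = 1, we get a unique residue mod 56.
    Write x = 1 + 8·t and substitute into x ≡ 3 (mod 7): 8·t ≡ 3 − 1 = 2 (mod 7).
    Reduce coefficients mod 7: 1·t ≡ 2 (mod 7).
    So t ≡ 2 (mod 7).
    Then x = 1 + 8·2 = 17, valid modulo lcm(8, 7) = 56: x ≡ 17 (mod 56).
  Combine with x ≡ 2 (mod 9): since gcd(56, 9) = 1, we get a unique residue mod 504.
    Write x = 17 + 56·t and substitute into x ≡ 2 (mod 9): 56·t ≡ 2 − 17 = -15 (mod 9).
    Reduce coefficients mod 9: 2·t ≡ 3 (mod 9).
    The inverse of 2 mod 9 is 5 (since 2·5 = 10 = 1·9 + 1), so t ≡ 5·3 = 15 ≡ 6 (mod 9).
    Then x = 17 + 56·6 = 353, valid modulo lcm(56, 9) = 504: x ≡ 353 (mod 504).
Verify: 353 mod 8 = 1 ✓, 353 mod 7 = 3 ✓, 353 mod 9 = 2 ✓.

x ≡ 353 (mod 504).


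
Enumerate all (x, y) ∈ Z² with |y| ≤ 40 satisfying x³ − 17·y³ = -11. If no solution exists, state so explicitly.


The equation is x³ - 17y³ = -11. For fixed y, x³ = 17·y³ − 11, so a solution requires the RHS to be a perfect cube.
Strategy: iterate y from -40 to 40, compute RHS = 17·y³ − 11, and check whether it is a (positive or negative) perfect cube.
Check small values of y:
  y = 0: RHS = -11 is not a perfect cube.
  y = 1: RHS = 6 is not a perfect cube.
  y = -1: RHS = -28 is not a perfect cube.
  y = 2: RHS = 125 = (5)³ ⇒ x = 5 works.
  y = -2: RHS = -147 is not a perfect cube.
  y = 3: RHS = 448 is not a perfect cube.
  y = -3: RHS = -470 is not a perfect cube.
Continuing the search up to |y| = 40 finds no further solutions beyond those listed.
Collected solutions: (5, 2).

Solutions (with |y| ≤ 40): (5, 2).


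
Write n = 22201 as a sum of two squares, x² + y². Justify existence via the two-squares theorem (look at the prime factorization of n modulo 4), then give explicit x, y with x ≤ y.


Step 1: Factor n = 22201 = 149^2.
Step 2: Check the mod-4 condition on each prime factor: 149 ≡ 1 (mod 4), exponent 2.
All primes ≡ 3 (mod 4) appear to even exponent (or don't appear), so by the two-squares theorem n IS expressible as a sum of two squares.
Step 3: Build a representation. Here n = 149 · 149 is a product of primes ≡ 1 (mod 4). Each prime p ≡ 1 (mod 4) is itself a sum of two squares; find a² by testing p − a² for a perfect square:
  149: 149 − 1² = 148, 149 − 2² = 145, 149 − 3² = 140, 149 − 4² = 133, 149 − 5² = 124, 149 − 6² = 113, 149 − 7² = 100 = 10² ⇒ 149 = 7² + 10².
  Combine using the Brahmagupta–Fibonacci identity (a² + b²)(c² + d²) = (ac − bd)² + (ad + bc)² = (ac + bd)² + (ad − bc)²:
  149 · 149 = 22201: from (7² + 10²)(7² + 10²), take (7·7 − 10·10, 7·10 + 10·7) = (49 − 100, 70 + 70) = (-51, 140); dropping signs (only squares matter) gives (51, 140); check 51² + 140² = 2601 + 19600 = 22201 ✓.
Step 4: Order so x ≤ y and verify: 51² + 140² = 2601 + 19600 = 22201 = n. ✓

n = 22201 = 51² + 140² (one valid representation with x ≤ y).


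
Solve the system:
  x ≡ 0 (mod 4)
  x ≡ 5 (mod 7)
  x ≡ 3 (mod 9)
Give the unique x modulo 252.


Moduli 4, 7, 9 are pairwise coprime; by CRT there is a unique solution modulo M = 4 · 7 · 9 = 252.
Solve pairwise, accumulating the modulus:
  Start with x ≡ 0 (mod 4).
  Combine with x ≡ 5 (mod 7): since gcd(4, 7) = 1, we get a unique residue mod 28.
    Write x = 0 + 4·t and substitute into x ≡ 5 (mod 7): 4·t ≡ 5 − 0 = 5 (mod 7).
    The inverse of 4 mod 7 is 2 (since 4·2 = 8 = 1·7 + 1), so t ≡ 2·5 = 10 ≡ 3 (mod 7).
    Then x = 0 + 4·3 = 12, valid modulo lcm(4, 7) = 28: x ≡ 12 (mod 28).
  Combine with x ≡ 3 (mod 9): since gcd(28, 9) = 1, we get a unique residue mod 252.
    Write x = 12 + 28·t and substitute into x ≡ 3 (mod 9): 28·t ≡ 3 − 12 = -9 (mod 9).
    Reduce coefficients mod 9: 1·t ≡ 0 (mod 9).
    So t ≡ 0 (mod 9).
    Then x = 12 + 28·0 = 12, valid modulo lcm(28, 9) = 252: x ≡ 12 (mod 252).
Verify: 12 mod 4 = 0 ✓, 12 mod 7 = 5 ✓, 12 mod 9 = 3 ✓.

x ≡ 12 (mod 252).


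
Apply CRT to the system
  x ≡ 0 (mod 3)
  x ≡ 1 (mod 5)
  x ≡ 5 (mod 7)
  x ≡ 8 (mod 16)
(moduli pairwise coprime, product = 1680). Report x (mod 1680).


Product of moduli M = 3 · 5 · 7 · 16 = 1680.
Merge one congruence at a time:
  Start: x ≡ 0 (mod 3).
  Combine with x ≡ 1 (mod 5); new modulus lcm = 15.
    Write x = 0 + 3·t and substitute into x ≡ 1 (mod 5): 3·t ≡ 1 − 0 = 1 (mod 5).
    The inverse of 3 mod 5 is 2 (since 3·2 = 6 = 1·5 + 1), so t ≡ 2·1 = 2 ≡ 2 (mod 5).
    Then x = 0 + 3·2 = 6, valid modulo lcm(3, 5) = 15: x ≡ 6 (mod 15).
  Combine with x ≡ 5 (mod 7); new modulus lcm = 105.
    Write x = 6 + 15·t and substitute into x ≡ 5 (mod 7): 15·t ≡ 5 − 6 = -1 (mod 7).
    Reduce coefficients mod 7: 1·t ≡ 6 (mod 7).
    So t ≡ 6 (mod 7).
    Then x = 6 + 15·6 = 96, valid modulo lcm(15, 7) = 105: x ≡ 96 (mod 105).
  Combine with x ≡ 8 (mod 16); new modulus lcm = 1680.
    Write x = 96 + 105·t and substitute into x ≡ 8 (mod 16): 105·t ≡ 8 − 96 = -88 (mod 16).
    Reduce coefficients mod 16: 9·t ≡ 8 (mod 16).
    The inverse of 9 mod 16 is 9 (since 9·9 = 81 = 5·16 + 1), so t ≡ 9·8 = 72 ≡ 8 (mod 16).
    Then x = 96 + 105·8 = 936, valid modulo lcm(105, 16) = 1680: x ≡ 936 (mod 1680).
Verify against each original: 936 mod 3 = 0, 936 mod 5 = 1, 936 mod 7 = 5, 936 mod 16 = 8.

x ≡ 936 (mod 1680).


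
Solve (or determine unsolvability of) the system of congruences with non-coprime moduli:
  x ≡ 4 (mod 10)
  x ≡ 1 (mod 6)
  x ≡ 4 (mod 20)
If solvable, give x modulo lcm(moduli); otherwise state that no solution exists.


Moduli 10, 6, 20 are not pairwise coprime, so CRT works modulo lcm(m_i) when all pairwise compatibility conditions hold.
Pairwise compatibility: gcd(m_i, m_j) must divide a_i - a_j for every pair.
Merge one congruence at a time:
  Start: x ≡ 4 (mod 10).
  Combine with x ≡ 1 (mod 6): gcd(10, 6) = 2, and 1 - 4 = -3 is NOT divisible by 2.
    ⇒ system is inconsistent (no integer solution).

No solution (the system is inconsistent).


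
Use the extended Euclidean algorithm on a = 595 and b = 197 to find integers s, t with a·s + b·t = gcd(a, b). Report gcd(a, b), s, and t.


Euclidean algorithm on (595, 197) — divide until remainder is 0:
  595 = 3 · 197 + 4
  197 = 49 · 4 + 1
  4 = 4 · 1 + 0
gcd(595, 197) = 1.
Track Bezout coefficients alongside the remainders: start with r₀ = 595 = a·1 + b·0 (s = 1, t = 0) and r₁ = 197 = a·0 + b·1 (s = 0, t = 1); each new remainder r_{k+1} = r_{k-1} − q_k·r_k inherits s_{k+1} = s_{k-1} − q_k·s_k, t_{k+1} = t_{k-1} − q_k·t_k, so r_k = a·s_k + b·t_k at every step:
  q = 3: r = 4, s = 1 − 3·0 = 1, t = 0 − 3·1 = -3  (check: 595·1 + 197·(-3) = 4)
  q = 49: r = 1, s = 0 − 49·1 = -49, t = 1 − 49·(-3) = 148  (check: 595·(-49) + 197·148 = 1)
The row with r = 1 (the gcd) gives the Bezout coefficients s = -49, t = 148.
Result: 595 · (-49) + 197 · (148) = 1.

gcd(595, 197) = 1; s = -49, t = 148 (check: 595·(-49) + 197·148 = 1).


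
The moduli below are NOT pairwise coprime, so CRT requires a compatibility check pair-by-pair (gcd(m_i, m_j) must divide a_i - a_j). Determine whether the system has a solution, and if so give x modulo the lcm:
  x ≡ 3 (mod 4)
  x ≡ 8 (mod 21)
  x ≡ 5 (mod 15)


Moduli 4, 21, 15 are not pairwise coprime, so CRT works modulo lcm(m_i) when all pairwise compatibility conditions hold.
Pairwise compatibility: gcd(m_i, m_j) must divide a_i - a_j for every pair.
Merge one congruence at a time:
  Start: x ≡ 3 (mod 4).
  Combine with x ≡ 8 (mod 21): gcd(4, 21) = 1; 8 - 3 = 5, which IS divisible by 1, so compatible.
    Write x = 3 + 4·t and substitute into x ≡ 8 (mod 21): 4·t ≡ 8 − 3 = 5 (mod 21).
    The inverse of 4 mod 21 is 16 (since 4·16 = 64 = 3·21 + 1), so t ≡ 16·5 = 80 ≡ 17 (mod 21).
    Then x = 3 + 4·17 = 71, valid modulo lcm(4, 21) = 84: x ≡ 71 (mod 84).
  Combine with x ≡ 5 (mod 15): gcd(84, 15) = 3; 5 - 71 = -66, which IS divisible by 3, so compatible.
    Write x = 71 + 84·t and substitute into x ≡ 5 (mod 15): 84·t ≡ 5 − 71 = -66 (mod 15).
    Divide the congruence (and modulus) by g = 3: 28·t ≡ -22 (mod 5).
    Reduce coefficients mod 5: 3·t ≡ 3 (mod 5).
    The inverse of 3 mod 5 is 2 (since 3·2 = 6 = 1·5 + 1), so t ≡ 2·3 = 6 ≡ 1 (mod 5).
    Then x = 71 + 84·1 = 155, valid modulo lcm(84, 15) = 420: x ≡ 155 (mod 420).
Verify: 155 mod 4 = 3, 155 mod 21 = 8, 155 mod 15 = 5.

x ≡ 155 (mod 420).


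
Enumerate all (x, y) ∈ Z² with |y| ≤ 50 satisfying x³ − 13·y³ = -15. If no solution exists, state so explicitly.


The equation is x³ - 13y³ = -15. For fixed y, x³ = 13·y³ − 15, so a solution requires the RHS to be a perfect cube.
Strategy: iterate y from -50 to 50, compute RHS = 13·y³ − 15, and check whether it is a (positive or negative) perfect cube.
Check small values of y:
  y = 0: RHS = -15 is not a perfect cube.
  y = 1: RHS = -2 is not a perfect cube.
  y = -1: RHS = -28 is not a perfect cube.
  y = 2: RHS = 89 is not a perfect cube.
  y = -2: RHS = -119 is not a perfect cube.
  y = 3: RHS = 336 is not a perfect cube.
  y = -3: RHS = -366 is not a perfect cube.
Continuing the search up to |y| = 50 finds no solutions either.
No (x, y) in the scanned range satisfies the equation.

No integer solutions with |y| ≤ 50.


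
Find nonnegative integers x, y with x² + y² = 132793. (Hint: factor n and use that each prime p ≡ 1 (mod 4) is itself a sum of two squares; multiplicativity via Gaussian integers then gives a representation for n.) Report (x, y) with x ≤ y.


Step 1: Factor n = 132793 = 37^2 · 97.
Step 2: Check the mod-4 condition on each prime factor: 37 ≡ 1 (mod 4), exponent 2; 97 ≡ 1 (mod 4), exponent 1.
All primes ≡ 3 (mod 4) appear to even exponent (or don't appear), so by the two-squares theorem n IS expressible as a sum of two squares.
Step 3: Build a representation. Here n = 37 · 37 · 97 is a product of primes ≡ 1 (mod 4). Each prime p ≡ 1 (mod 4) is itself a sum of two squares; find a² by testing p − a² for a perfect square:
  37: 37 − 1² = 36 = 6² ⇒ 37 = 1² + 6².
  97: 97 − 1² = 96, 97 − 2² = 93, 97 − 3² = 88, 97 − 4² = 81 = 9² ⇒ 97 = 4² + 9².
  Combine using the Brahmagupta–Fibonacci identity (a² + b²)(c² + d²) = (ac − bd)² + (ad + bc)² = (ac + bd)² + (ad − bc)²:
  37 · 37 = 1369: from (1² + 6²)(1² + 6²), take (1·1 − 6·6, 1·6 + 6·1) = (1 − 36, 6 + 6) = (-35, 12); dropping signs (only squares matter) gives (35, 12); check 35² + 12² = 1225 + 144 = 1369 ✓.
  1369 · 97 = 132793: from (35² + 12²)(4² + 9²), take (35·4 − 12·9, 35·9 + 12·4) = (140 − 108, 315 + 48) = (32, 363); check 32² + 363² = 1024 + 131769 = 132793 ✓.
Step 4: Order so x ≤ y and verify: 32² + 363² = 1024 + 131769 = 132793 = n. ✓

n = 132793 = 32² + 363² (one valid representation with x ≤ y).


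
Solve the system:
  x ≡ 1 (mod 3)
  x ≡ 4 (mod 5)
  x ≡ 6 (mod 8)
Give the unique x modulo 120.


Moduli 3, 5, 8 are pairwise coprime; by CRT there is a unique solution modulo M = 3 · 5 · 8 = 120.
Solve pairwise, accumulating the modulus:
  Start with x ≡ 1 (mod 3).
  Combine with x ≡ 4 (mod 5): since gcd(3, 5) = 1, we get a unique residue mod 15.
    Write x = 1 + 3·t and substitute into x ≡ 4 (mod 5): 3·t ≡ 4 − 1 = 3 (mod 5).
    The inverse of 3 mod 5 is 2 (since 3·2 = 6 = 1·5 + 1), so t ≡ 2·3 = 6 ≡ 1 (mod 5).
    Then x = 1 + 3·1 = 4, valid modulo lcm(3, 5) = 15: x ≡ 4 (mod 15).
  Combine with x ≡ 6 (mod 8): since gcd(15, 8) = 1, we get a unique residue mod 120.
    Write x = 4 + 15·t and substitute into x ≡ 6 (mod 8): 15·t ≡ 6 − 4 = 2 (mod 8).
    Reduce coefficients mod 8: 7·t ≡ 2 (mod 8).
    The inverse of 7 mod 8 is 7 (since 7·7 = 49 = 6·8 + 1), so t ≡ 7·2 = 14 ≡ 6 (mod 8).
    Then x = 4 + 15·6 = 94, valid modulo lcm(15, 8) = 120: x ≡ 94 (mod 120).
Verify: 94 mod 3 = 1 ✓, 94 mod 5 = 4 ✓, 94 mod 8 = 6 ✓.

x ≡ 94 (mod 120).


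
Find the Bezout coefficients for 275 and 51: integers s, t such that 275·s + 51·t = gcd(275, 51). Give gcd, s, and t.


Euclidean algorithm on (275, 51) — divide until remainder is 0:
  275 = 5 · 51 + 20
  51 = 2 · 20 + 11
  20 = 1 · 11 + 9
  11 = 1 · 9 + 2
  9 = 4 · 2 + 1
  2 = 2 · 1 + 0
gcd(275, 51) = 1.
Track Bezout coefficients alongside the remainders: start with r₀ = 275 = a·1 + b·0 (s = 1, t = 0) and r₁ = 51 = a·0 + b·1 (s = 0, t = 1); each new remainder r_{k+1} = r_{k-1} − q_k·r_k inherits s_{k+1} = s_{k-1} − q_k·s_k, t_{k+1} = t_{k-1} − q_k·t_k, so r_k = a·s_k + b·t_k at every step:
  q = 5: r = 20, s = 1 − 5·0 = 1, t = 0 − 5·1 = -5  (check: 275·1 + 51·(-5) = 20)
  q = 2: r = 11, s = 0 − 2·1 = -2, t = 1 − 2·(-5) = 11  (check: 275·(-2) + 51·11 = 11)
  q = 1: r = 9, s = 1 − 1·(-2) = 3, t = -5 − 1·11 = -16  (check: 275·3 + 51·(-16) = 9)
  q = 1: r = 2, s = -2 − 1·3 = -5, t = 11 − 1·(-16) = 27  (check: 275·(-5) + 51·27 = 2)
  q = 4: r = 1, s = 3 − 4·(-5) = 23, t = -16 − 4·27 = -124  (check: 275·23 + 51·(-124) = 1)
The row with r = 1 (the gcd) gives the Bezout coefficients s = 23, t = -124.
Result: 275 · (23) + 51 · (-124) = 1.

gcd(275, 51) = 1; s = 23, t = -124 (check: 275·23 + 51·(-124) = 1).


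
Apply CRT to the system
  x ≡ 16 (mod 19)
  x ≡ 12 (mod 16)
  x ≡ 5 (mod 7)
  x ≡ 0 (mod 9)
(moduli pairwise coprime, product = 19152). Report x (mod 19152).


Product of moduli M = 19 · 16 · 7 · 9 = 19152.
Merge one congruence at a time:
  Start: x ≡ 16 (mod 19).
  Combine with x ≡ 12 (mod 16); new modulus lcm = 304.
    Write x = 16 + 19·t and substitute into x ≡ 12 (mod 16): 19·t ≡ 12 − 16 = -4 (mod 16).
    Reduce coefficients mod 16: 3·t ≡ 12 (mod 16).
    The inverse of 3 mod 16 is 11 (since 3·11 = 33 = 2·16 + 1), so t ≡ 11·12 = 132 ≡ 4 (mod 16).
    Then x = 16 + 19·4 = 92, valid modulo lcm(19, 16) = 304: x ≡ 92 (mod 304).
  Combine with x ≡ 5 (mod 7); new modulus lcm = 2128.
    Write x = 92 + 304·t and substitute into x ≡ 5 (mod 7): 304·t ≡ 5 − 92 = -87 (mod 7).
    Reduce coefficients mod 7: 3·t ≡ 4 (mod 7).
    The inverse of 3 mod 7 is 5 (since 3·5 = 15 = 2·7 + 1), so t ≡ 5·4 = 20 ≡ 6 (mod 7).
    Then x = 92 + 304·6 = 1916, valid modulo lcm(304, 7) = 2128: x ≡ 1916 (mod 2128).
  Combine with x ≡ 0 (mod 9); new modulus lcm = 19152.
    Write x = 1916 + 2128·t and substitute into x ≡ 0 (mod 9): 2128·t ≡ 0 − 1916 = -1916 (mod 9).
    Reduce coefficients mod 9: 4·t ≡ 1 (mod 9).
    The inverse of 4 mod 9 is 7 (since 4·7 = 28 = 3·9 + 1), so t ≡ 7·1 = 7 ≡ 7 (mod 9).
    Then x = 1916 + 2128·7 = 16812, valid modulo lcm(2128, 9) = 19152: x ≡ 16812 (mod 19152).
Verify against each original: 16812 mod 19 = 16, 16812 mod 16 = 12, 16812 mod 7 = 5, 16812 mod 9 = 0.

x ≡ 16812 (mod 19152).


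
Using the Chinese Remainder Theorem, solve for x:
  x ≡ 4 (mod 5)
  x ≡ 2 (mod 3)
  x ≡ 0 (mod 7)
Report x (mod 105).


Moduli 5, 3, 7 are pairwise coprime; by CRT there is a unique solution modulo M = 5 · 3 · 7 = 105.
Solve pairwise, accumulating the modulus:
  Start with x ≡ 4 (mod 5).
  Combine with x ≡ 2 (mod 3): since gcd(5, 3) = 1, we get a unique residue mod 15.
    Write x = 4 + 5·t and substitute into x ≡ 2 (mod 3): 5·t ≡ 2 − 4 = -2 (mod 3).
    Reduce coefficients mod 3: 2·t ≡ 1 (mod 3).
    The inverse of 2 mod 3 is 2 (since 2·2 = 4 = 1·3 + 1), so t ≡ 2·1 = 2 ≡ 2 (mod 3).
    Then x = 4 + 5·2 = 14, valid modulo lcm(5, 3) = 15: x ≡ 14 (mod 15).
  Combine with x ≡ 0 (mod 7): since gcd(15, 7) = 1, we get a unique residue mod 105.
    Write x = 14 + 15·t and substitute into x ≡ 0 (mod 7): 15·t ≡ 0 − 14 = -14 (mod 7).
    Reduce coefficients mod 7: 1·t ≡ 0 (mod 7).
    So t ≡ 0 (mod 7).
    Then x = 14 + 15·0 = 14, valid modulo lcm(15, 7) = 105: x ≡ 14 (mod 105).
Verify: 14 mod 5 = 4 ✓, 14 mod 3 = 2 ✓, 14 mod 7 = 0 ✓.

x ≡ 14 (mod 105).


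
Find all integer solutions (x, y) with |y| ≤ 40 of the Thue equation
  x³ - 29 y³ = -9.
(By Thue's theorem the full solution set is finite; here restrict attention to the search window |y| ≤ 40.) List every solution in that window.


The equation is x³ - 29y³ = -9. For fixed y, x³ = 29·y³ − 9, so a solution requires the RHS to be a perfect cube.
Strategy: iterate y from -40 to 40, compute RHS = 29·y³ − 9, and check whether it is a (positive or negative) perfect cube.
Check small values of y:
  y = 0: RHS = -9 is not a perfect cube.
  y = 1: RHS = 20 is not a perfect cube.
  y = -1: RHS = -38 is not a perfect cube.
  y = 2: RHS = 223 is not a perfect cube.
  y = -2: RHS = -241 is not a perfect cube.
  y = 3: RHS = 774 is not a perfect cube.
  y = -3: RHS = -792 is not a perfect cube.
Continuing the search up to |y| = 40 finds no solutions either.
No (x, y) in the scanned range satisfies the equation.

No integer solutions with |y| ≤ 40.


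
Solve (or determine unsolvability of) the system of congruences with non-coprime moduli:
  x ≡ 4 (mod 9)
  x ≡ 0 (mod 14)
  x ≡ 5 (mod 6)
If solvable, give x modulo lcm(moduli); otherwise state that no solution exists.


Moduli 9, 14, 6 are not pairwise coprime, so CRT works modulo lcm(m_i) when all pairwise compatibility conditions hold.
Pairwise compatibility: gcd(m_i, m_j) must divide a_i - a_j for every pair.
Merge one congruence at a time:
  Start: x ≡ 4 (mod 9).
  Combine with x ≡ 0 (mod 14): gcd(9, 14) = 1; 0 - 4 = -4, which IS divisible by 1, so compatible.
    Write x = 4 + 9·t and substitute into x ≡ 0 (mod 14): 9·t ≡ 0 − 4 = -4 (mod 14).
    Reduce coefficients mod 14: 9·t ≡ 10 (mod 14).
    The inverse of 9 mod 14 is 11 (since 9·11 = 99 = 7·14 + 1), so t ≡ 11·10 = 110 ≡ 12 (mod 14).
    Then x = 4 + 9·12 = 112, valid modulo lcm(9, 14) = 126: x ≡ 112 (mod 126).
  Combine with x ≡ 5 (mod 6): gcd(126, 6) = 6, and 5 - 112 = -107 is NOT divisible by 6.
    ⇒ system is inconsistent (no integer solution).

No solution (the system is inconsistent).


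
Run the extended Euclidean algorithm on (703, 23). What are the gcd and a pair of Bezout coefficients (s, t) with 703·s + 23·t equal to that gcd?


Euclidean algorithm on (703, 23) — divide until remainder is 0:
  703 = 30 · 23 + 13
  23 = 1 · 13 + 10
  13 = 1 · 10 + 3
  10 = 3 · 3 + 1
  3 = 3 · 1 + 0
gcd(703, 23) = 1.
Track Bezout coefficients alongside the remainders: start with r₀ = 703 = a·1 + b·0 (s = 1, t = 0) and r₁ = 23 = a·0 + b·1 (s = 0, t = 1); each new remainder r_{k+1} = r_{k-1} − q_k·r_k inherits s_{k+1} = s_{k-1} − q_k·s_k, t_{k+1} = t_{k-1} − q_k·t_k, so r_k = a·s_k + b·t_k at every step:
  q = 30: r = 13, s = 1 − 30·0 = 1, t = 0 − 30·1 = -30  (check: 703·1 + 23·(-30) = 13)
  q = 1: r = 10, s = 0 − 1·1 = -1, t = 1 − 1·(-30) = 31  (check: 703·(-1) + 23·31 = 10)
  q = 1: r = 3, s = 1 − 1·(-1) = 2, t = -30 − 1·31 = -61  (check: 703·2 + 23·(-61) = 3)
  q = 3: r = 1, s = -1 − 3·2 = -7, t = 31 − 3·(-61) = 214  (check: 703·(-7) + 23·214 = 1)
The row with r = 1 (the gcd) gives the Bezout coefficients s = -7, t = 214.
Result: 703 · (-7) + 23 · (214) = 1.

gcd(703, 23) = 1; s = -7, t = 214 (check: 703·(-7) + 23·214 = 1).


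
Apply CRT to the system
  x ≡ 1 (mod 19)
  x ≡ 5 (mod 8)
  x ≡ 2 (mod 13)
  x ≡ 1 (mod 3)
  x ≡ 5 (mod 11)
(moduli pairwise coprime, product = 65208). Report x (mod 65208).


Product of moduli M = 19 · 8 · 13 · 3 · 11 = 65208.
Merge one congruence at a time:
  Start: x ≡ 1 (mod 19).
  Combine with x ≡ 5 (mod 8); new modulus lcm = 152.
    Write x = 1 + 19·t and substitute into x ≡ 5 (mod 8): 19·t ≡ 5 − 1 = 4 (mod 8).
    Reduce coefficients mod 8: 3·t ≡ 4 (mod 8).
    The inverse of 3 mod 8 is 3 (since 3·3 = 9 = 1·8 + 1), so t ≡ 3·4 = 12 ≡ 4 (mod 8).
    Then x = 1 + 19·4 = 77, valid modulo lcm(19, 8) = 152: x ≡ 77 (mod 152).
  Combine with x ≡ 2 (mod 13); new modulus lcm = 1976.
    Write x = 77 + 152·t and substitute into x ≡ 2 (mod 13): 152·t ≡ 2 − 77 = -75 (mod 13).
    Reduce coefficients mod 13: 9·t ≡ 3 (mod 13).
    The inverse of 9 mod 13 is 3 (since 9·3 = 27 = 2·13 + 1), so t ≡ 3·3 = 9 ≡ 9 (mod 13).
    Then x = 77 + 152·9 = 1445, valid modulo lcm(152, 13) = 1976: x ≡ 1445 (mod 1976).
  Combine with x ≡ 1 (mod 3); new modulus lcm = 5928.
    Write x = 1445 + 1976·t and substitute into x ≡ 1 (mod 3): 1976·t ≡ 1 − 1445 = -1444 (mod 3).
    Reduce coefficients mod 3: 2·t ≡ 2 (mod 3).
    The inverse of 2 mod 3 is 2 (since 2·2 = 4 = 1·3 + 1), so t ≡ 2·2 = 4 ≡ 1 (mod 3).
    Then x = 1445 + 1976·1 = 3421, valid modulo lcm(1976, 3) = 5928: x ≡ 3421 (mod 5928).
  Combine with x ≡ 5 (mod 11); new modulus lcm = 65208.
    Write x = 3421 + 5928·t and substitute into x ≡ 5 (mod 11): 5928·t ≡ 5 − 3421 = -3416 (mod 11).
    Reduce coefficients mod 11: 10·t ≡ 5 (mod 11).
    The inverse of 10 mod 11 is 10 (since 10·10 = 100 = 9·11 + 1), so t ≡ 10·5 = 50 ≡ 6 (mod 11).
    Then x = 3421 + 5928·6 = 38989, valid modulo lcm(5928, 11) = 65208: x ≡ 38989 (mod 65208).
Verify against each original: 38989 mod 19 = 1, 38989 mod 8 = 5, 38989 mod 13 = 2, 38989 mod 3 = 1, 38989 mod 11 = 5.

x ≡ 38989 (mod 65208).


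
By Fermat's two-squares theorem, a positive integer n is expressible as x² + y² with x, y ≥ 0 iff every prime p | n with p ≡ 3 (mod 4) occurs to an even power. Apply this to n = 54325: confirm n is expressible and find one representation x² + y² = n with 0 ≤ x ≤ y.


Step 1: Factor n = 54325 = 5^2 · 41 · 53.
Step 2: Check the mod-4 condition on each prime factor: 5 ≡ 1 (mod 4), exponent 2; 41 ≡ 1 (mod 4), exponent 1; 53 ≡ 1 (mod 4), exponent 1.
All primes ≡ 3 (mod 4) appear to even exponent (or don't appear), so by the two-squares theorem n IS expressible as a sum of two squares.
Step 3: Build a representation. Group n = k² · m with k = 5 and m = 41 · 53 = 2173 (a product of primes ≡ 1 (mod 4)); a representation of m scales to one of n via (k·x)² + (k·y)² = k²(x² + y²). Each prime p ≡ 1 (mod 4) is itself a sum of two squares; find a² by testing p − a² for a perfect square:
  41: 41 − 1² = 40, 41 − 2² = 37, 41 − 3² = 32, 41 − 4² = 25 = 5² ⇒ 41 = 4² + 5².
  53: 53 − 1² = 52, 53 − 2² = 49 = 7² ⇒ 53 = 2² + 7².
  Combine using the Brahmagupta–Fibonacci identity (a² + b²)(c² + d²) = (ac − bd)² + (ad + bc)² = (ac + bd)² + (ad − bc)²:
  41 · 53 = 2173: from (4² + 5²)(2² + 7²), take (4·2 − 5·7, 4·7 + 5·2) = (8 − 35, 28 + 10) = (-27, 38); dropping signs (only squares matter) gives (27, 38); check 27² + 38² = 729 + 1444 = 2173 ✓.
  Scale by k = 5: (5·27, 5·38) = (135, 190).
Step 4: Order so x ≤ y and verify: 135² + 190² = 18225 + 36100 = 54325 = n. ✓

n = 54325 = 135² + 190² (one valid representation with x ≤ y).


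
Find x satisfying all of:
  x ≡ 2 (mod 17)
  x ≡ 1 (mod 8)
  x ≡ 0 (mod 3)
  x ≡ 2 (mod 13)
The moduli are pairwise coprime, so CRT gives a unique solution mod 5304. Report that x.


Product of moduli M = 17 · 8 · 3 · 13 = 5304.
Merge one congruence at a time:
  Start: x ≡ 2 (mod 17).
  Combine with x ≡ 1 (mod 8); new modulus lcm = 136.
    Write x = 2 + 17·t and substitute into x ≡ 1 (mod 8): 17·t ≡ 1 − 2 = -1 (mod 8).
    Reduce coefficients mod 8: 1·t ≡ 7 (mod 8).
    So t ≡ 7 (mod 8).
    Then x = 2 + 17·7 = 121, valid modulo lcm(17, 8) = 136: x ≡ 121 (mod 136).
  Combine with x ≡ 0 (mod 3); new modulus lcm = 408.
    Write x = 121 + 136·t and substitute into x ≡ 0 (mod 3): 136·t ≡ 0 − 121 = -121 (mod 3).
    Reduce coefficients mod 3: 1·t ≡ 2 (mod 3).
    So t ≡ 2 (mod 3).
    Then x = 121 + 136·2 = 393, valid modulo lcm(136, 3) = 408: x ≡ 393 (mod 408).
  Combine with x ≡ 2 (mod 13); new modulus lcm = 5304.
    Write x = 393 + 408·t and substitute into x ≡ 2 (mod 13): 408·t ≡ 2 − 393 = -391 (mod 13).
    Reduce coefficients mod 13: 5·t ≡ 12 (mod 13).
    The inverse of 5 mod 13 is 8 (since 5·8 = 40 = 3·13 + 1), so t ≡ 8·12 = 96 ≡ 5 (mod 13).
    Then x = 393 + 408·5 = 2433, valid modulo lcm(408, 13) = 5304: x ≡ 2433 (mod 5304).
Verify against each original: 2433 mod 17 = 2, 2433 mod 8 = 1, 2433 mod 3 = 0, 2433 mod 13 = 2.

x ≡ 2433 (mod 5304).


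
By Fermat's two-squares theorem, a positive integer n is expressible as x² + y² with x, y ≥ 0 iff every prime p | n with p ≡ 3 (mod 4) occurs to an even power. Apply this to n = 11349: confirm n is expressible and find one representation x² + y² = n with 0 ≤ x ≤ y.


Step 1: Factor n = 11349 = 3^2 · 13 · 97.
Step 2: Check the mod-4 condition on each prime factor: 3 ≡ 3 (mod 4), exponent 2 (must be even); 13 ≡ 1 (mod 4), exponent 1; 97 ≡ 1 (mod 4), exponent 1.
All primes ≡ 3 (mod 4) appear to even exponent (or don't appear), so by the two-squares theorem n IS expressible as a sum of two squares.
Step 3: Build a representation. Group n = k² · m with k = 3 and m = 13 · 97 = 1261 (a product of primes ≡ 1 (mod 4)); a representation of m scales to one of n via (k·x)² + (k·y)² = k²(x² + y²). Each prime p ≡ 1 (mod 4) is itself a sum of two squares; find a² by testing p − a² for a perfect square:
  13: 13 − 1² = 12, 13 − 2² = 9 = 3² ⇒ 13 = 2² + 3².
  97: 97 − 1² = 96, 97 − 2² = 93, 97 − 3² = 88, 97 − 4² = 81 = 9² ⇒ 97 = 4² + 9².
  Combine using the Brahmagupta–Fibonacci identity (a² + b²)(c² + d²) = (ac − bd)² + (ad + bc)² = (ac + bd)² + (ad − bc)²:
  13 · 97 = 1261: from (2² + 3²)(4² + 9²), take (2·4 − 3·9, 2·9 + 3·4) = (8 − 27, 18 + 12) = (-19, 30); dropping signs (only squares matter) gives (19, 30); check 19² + 30² = 361 + 900 = 1261 ✓.
  Scale by k = 3: (3·19, 3·30) = (57, 90).
Step 4: Order so x ≤ y and verify: 57² + 90² = 3249 + 8100 = 11349 = n. ✓

n = 11349 = 57² + 90² (one valid representation with x ≤ y).


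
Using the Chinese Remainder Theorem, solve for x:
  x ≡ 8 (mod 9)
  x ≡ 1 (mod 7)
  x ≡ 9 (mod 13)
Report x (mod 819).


Moduli 9, 7, 13 are pairwise coprime; by CRT there is a unique solution modulo M = 9 · 7 · 13 = 819.
Solve pairwise, accumulating the modulus:
  Start with x ≡ 8 (mod 9).
  Combine with x ≡ 1 (mod 7): since gcd(9, 7) = 1, we get a unique residue mod 63.
    Write x = 8 + 9·t and substitute into x ≡ 1 (mod 7): 9·t ≡ 1 − 8 = -7 (mod 7).
    Reduce coefficients mod 7: 2·t ≡ 0 (mod 7).
    The inverse of 2 mod 7 is 4 (since 2·4 = 8 = 1·7 + 1), so t ≡ 4·0 = 0 ≡ 0 (mod 7).
    Then x = 8 + 9·0 = 8, valid modulo lcm(9, 7) = 63: x ≡ 8 (mod 63).
  Combine with x ≡ 9 (mod 13): since gcd(63, 13) = 1, we get a unique residue mod 819.
    Write x = 8 + 63·t and substitute into x ≡ 9 (mod 13): 63·t ≡ 9 − 8 = 1 (mod 13).
    Reduce coefficients mod 13: 11·t ≡ 1 (mod 13).
    The inverse of 11 mod 13 is 6 (since 11·6 = 66 = 5·13 + 1), so t ≡ 6·1 = 6 ≡ 6 (mod 13).
    Then x = 8 + 63·6 = 386, valid modulo lcm(63, 13) = 819: x ≡ 386 (mod 819).
Verify: 386 mod 9 = 8 ✓, 386 mod 7 = 1 ✓, 386 mod 13 = 9 ✓.

x ≡ 386 (mod 819).


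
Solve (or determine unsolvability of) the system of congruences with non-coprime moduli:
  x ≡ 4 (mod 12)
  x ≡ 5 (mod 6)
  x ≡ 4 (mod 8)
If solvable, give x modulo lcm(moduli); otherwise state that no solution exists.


Moduli 12, 6, 8 are not pairwise coprime, so CRT works modulo lcm(m_i) when all pairwise compatibility conditions hold.
Pairwise compatibility: gcd(m_i, m_j) must divide a_i - a_j for every pair.
Merge one congruence at a time:
  Start: x ≡ 4 (mod 12).
  Combine with x ≡ 5 (mod 6): gcd(12, 6) = 6, and 5 - 4 = 1 is NOT divisible by 6.
    ⇒ system is inconsistent (no integer solution).

No solution (the system is inconsistent).


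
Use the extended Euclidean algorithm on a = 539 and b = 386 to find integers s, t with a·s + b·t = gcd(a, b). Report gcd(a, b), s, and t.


Euclidean algorithm on (539, 386) — divide until remainder is 0:
  539 = 1 · 386 + 153
  386 = 2 · 153 + 80
  153 = 1 · 80 + 73
  80 = 1 · 73 + 7
  73 = 10 · 7 + 3
  7 = 2 · 3 + 1
  3 = 3 · 1 + 0
gcd(539, 386) = 1.
Track Bezout coefficients alongside the remainders: start with r₀ = 539 = a·1 + b·0 (s = 1, t = 0) and r₁ = 386 = a·0 + b·1 (s = 0, t = 1); each new remainder r_{k+1} = r_{k-1} − q_k·r_k inherits s_{k+1} = s_{k-1} − q_k·s_k, t_{k+1} = t_{k-1} − q_k·t_k, so r_k = a·s_k + b·t_k at every step:
  q = 1: r = 153, s = 1 − 1·0 = 1, t = 0 − 1·1 = -1  (check: 539·1 + 386·(-1) = 153)
  q = 2: r = 80, s = 0 − 2·1 = -2, t = 1 − 2·(-1) = 3  (check: 539·(-2) + 386·3 = 80)
  q = 1: r = 73, s = 1 − 1·(-2) = 3, t = -1 − 1·3 = -4  (check: 539·3 + 386·(-4) = 73)
  q = 1: r = 7, s = -2 − 1·3 = -5, t = 3 − 1·(-4) = 7  (check: 539·(-5) + 386·7 = 7)
  q = 10: r = 3, s = 3 − 10·(-5) = 53, t = -4 − 10·7 = -74  (check: 539·53 + 386·(-74) = 3)
  q = 2: r = 1, s = -5 − 2·53 = -111, t = 7 − 2·(-74) = 155  (check: 539·(-111) + 386·155 = 1)
The row with r = 1 (the gcd) gives the Bezout coefficients s = -111, t = 155.
Result: 539 · (-111) + 386 · (155) = 1.

gcd(539, 386) = 1; s = -111, t = 155 (check: 539·(-111) + 386·155 = 1).


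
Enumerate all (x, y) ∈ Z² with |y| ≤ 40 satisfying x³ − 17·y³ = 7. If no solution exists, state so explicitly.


The equation is x³ - 17y³ = 7. For fixed y, x³ = 17·y³ + 7, so a solution requires the RHS to be a perfect cube.
Strategy: iterate y from -40 to 40, compute RHS = 17·y³ + 7, and check whether it is a (positive or negative) perfect cube.
Check small values of y:
  y = 0: RHS = 7 is not a perfect cube.
  y = 1: RHS = 24 is not a perfect cube.
  y = -1: RHS = -10 is not a perfect cube.
  y = 2: RHS = 143 is not a perfect cube.
  y = -2: RHS = -129 is not a perfect cube.
  y = 3: RHS = 466 is not a perfect cube.
  y = -3: RHS = -452 is not a perfect cube.
Continuing the search up to |y| = 40 finds no solutions either.
No (x, y) in the scanned range satisfies the equation.

No integer solutions with |y| ≤ 40.


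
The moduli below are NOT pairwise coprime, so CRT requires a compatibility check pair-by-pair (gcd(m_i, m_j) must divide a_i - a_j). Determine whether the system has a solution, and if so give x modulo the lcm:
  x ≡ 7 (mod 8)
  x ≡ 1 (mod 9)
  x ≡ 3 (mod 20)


Moduli 8, 9, 20 are not pairwise coprime, so CRT works modulo lcm(m_i) when all pairwise compatibility conditions hold.
Pairwise compatibility: gcd(m_i, m_j) must divide a_i - a_j for every pair.
Merge one congruence at a time:
  Start: x ≡ 7 (mod 8).
  Combine with x ≡ 1 (mod 9): gcd(8, 9) = 1; 1 - 7 = -6, which IS divisible by 1, so compatible.
    Write x = 7 + 8·t and substitute into x ≡ 1 (mod 9): 8·t ≡ 1 − 7 = -6 (mod 9).
    Reduce coefficients mod 9: 8·t ≡ 3 (mod 9).
    The inverse of 8 mod 9 is 8 (since 8·8 = 64 = 7·9 + 1), so t ≡ 8·3 = 24 ≡ 6 (mod 9).
    Then x = 7 + 8·6 = 55, valid modulo lcm(8, 9) = 72: x ≡ 55 (mod 72).
  Combine with x ≡ 3 (mod 20): gcd(72, 20) = 4; 3 - 55 = -52, which IS divisible by 4, so compatible.
    Write x = 55 + 72·t and substitute into x ≡ 3 (mod 20): 72·t ≡ 3 − 55 = -52 (mod 20).
    Divide the congruence (and modulus) by g = 4: 18·t ≡ -13 (mod 5).
    Reduce coefficients mod 5: 3·t ≡ 2 (mod 5).
    The inverse of 3 mod 5 is 2 (since 3·2 = 6 = 1·5 + 1), so t ≡ 2·2 = 4 ≡ 4 (mod 5).
    Then x = 55 + 72·4 = 343, valid modulo lcm(72, 20) = 360: x ≡ 343 (mod 360).
Verify: 343 mod 8 = 7, 343 mod 9 = 1, 343 mod 20 = 3.

x ≡ 343 (mod 360).
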